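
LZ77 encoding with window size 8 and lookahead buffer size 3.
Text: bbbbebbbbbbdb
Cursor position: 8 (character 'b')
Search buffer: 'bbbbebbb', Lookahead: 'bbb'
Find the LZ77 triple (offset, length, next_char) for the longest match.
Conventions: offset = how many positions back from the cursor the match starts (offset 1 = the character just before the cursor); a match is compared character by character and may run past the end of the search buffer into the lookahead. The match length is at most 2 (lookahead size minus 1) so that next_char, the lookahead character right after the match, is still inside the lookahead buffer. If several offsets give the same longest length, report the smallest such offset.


Try each offset into the search buffer:
  offset=1 (pos 7, char 'b'): match length 2
  offset=2 (pos 6, char 'b'): match length 2
  offset=3 (pos 5, char 'b'): match length 2
  offset=4 (pos 4, char 'e'): match length 0
  offset=5 (pos 3, char 'b'): match length 1
  offset=6 (pos 2, char 'b'): match length 2
  offset=7 (pos 1, char 'b'): match length 2
  offset=8 (pos 0, char 'b'): match length 2
Longest match has length 2, found at offsets 1, 2, 3, 6, 7, 8; take the smallest, offset 1.
next_char = character at position 8 + 2 = 10 -> 'b'

Best match: offset=1, length=2 (matching 'bb' starting at position 7)
LZ77 triple: (1, 2, 'b')


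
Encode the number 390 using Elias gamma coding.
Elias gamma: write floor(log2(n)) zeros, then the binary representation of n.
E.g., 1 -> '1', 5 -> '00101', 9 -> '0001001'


num_bits = floor(log2(390)) + 1 = 9
leading_zeros = num_bits - 1 = 8
binary(390) = 110000110

Elias gamma(390) = '00000000' + '110000110' = 00000000110000110 (17 bits)


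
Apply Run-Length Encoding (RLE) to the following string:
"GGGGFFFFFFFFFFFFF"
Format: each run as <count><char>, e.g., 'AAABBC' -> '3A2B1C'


Scanning runs left to right:
  i=0: run of 'G' x 4 -> '4G'
  i=4: run of 'F' x 13 -> '13F'

RLE = 4G13F


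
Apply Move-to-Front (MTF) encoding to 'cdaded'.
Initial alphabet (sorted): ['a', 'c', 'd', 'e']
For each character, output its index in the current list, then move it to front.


MTF encoding:
'c': index 1 in ['a', 'c', 'd', 'e'] -> ['c', 'a', 'd', 'e']
'd': index 2 in ['c', 'a', 'd', 'e'] -> ['d', 'c', 'a', 'e']
'a': index 2 in ['d', 'c', 'a', 'e'] -> ['a', 'd', 'c', 'e']
'd': index 1 in ['a', 'd', 'c', 'e'] -> ['d', 'a', 'c', 'e']
'e': index 3 in ['d', 'a', 'c', 'e'] -> ['e', 'd', 'a', 'c']
'd': index 1 in ['e', 'd', 'a', 'c'] -> ['d', 'e', 'a', 'c']


Output: [1, 2, 2, 1, 3, 1]


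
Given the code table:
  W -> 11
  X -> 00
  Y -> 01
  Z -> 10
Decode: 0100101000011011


Decoding:
01 -> Y
00 -> X
10 -> Z
10 -> Z
00 -> X
01 -> Y
10 -> Z
11 -> W


Result: YXZZXYZW


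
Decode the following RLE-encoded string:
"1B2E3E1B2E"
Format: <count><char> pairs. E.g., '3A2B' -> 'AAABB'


Expanding each <count><char> pair:
  1B -> 'B'
  2E -> 'EE'
  3E -> 'EEE'
  1B -> 'B'
  2E -> 'EE'

Decoded = BEEEEEBEE


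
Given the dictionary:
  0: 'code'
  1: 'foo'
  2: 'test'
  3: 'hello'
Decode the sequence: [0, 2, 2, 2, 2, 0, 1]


Look up each index in the dictionary:
  0 -> 'code'
  2 -> 'test'
  2 -> 'test'
  2 -> 'test'
  2 -> 'test'
  0 -> 'code'
  1 -> 'foo'

Decoded: "code test test test test code foo"


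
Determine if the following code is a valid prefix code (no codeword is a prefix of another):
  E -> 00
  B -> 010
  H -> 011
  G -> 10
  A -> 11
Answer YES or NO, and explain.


Checking each pair (does one codeword prefix another?):
  E='00' vs B='010': no prefix
  E='00' vs H='011': no prefix
  E='00' vs G='10': no prefix
  E='00' vs A='11': no prefix
  B='010' vs E='00': no prefix
  B='010' vs H='011': no prefix
  B='010' vs G='10': no prefix
  B='010' vs A='11': no prefix
  H='011' vs E='00': no prefix
  H='011' vs B='010': no prefix
  H='011' vs G='10': no prefix
  H='011' vs A='11': no prefix
  G='10' vs E='00': no prefix
  G='10' vs B='010': no prefix
  G='10' vs H='011': no prefix
  G='10' vs A='11': no prefix
  A='11' vs E='00': no prefix
  A='11' vs B='010': no prefix
  A='11' vs H='011': no prefix
  A='11' vs G='10': no prefix
No violation found over all pairs.

YES -- this is a valid prefix code. No codeword is a prefix of any other codeword.


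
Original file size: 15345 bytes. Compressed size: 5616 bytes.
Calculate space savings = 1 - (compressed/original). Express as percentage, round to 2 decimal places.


ratio = compressed/original = 5616/15345 = 0.365982
savings = 1 - ratio = 1 - 0.365982 = 0.634018
as a percentage: 0.634018 * 100 = 63.4%

Space savings = 1 - 5616/15345 = 63.4%


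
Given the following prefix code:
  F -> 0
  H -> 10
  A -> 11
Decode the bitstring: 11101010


Decoding step by step:
Bits 11 -> A
Bits 10 -> H
Bits 10 -> H
Bits 10 -> H


Decoded message: AHHH


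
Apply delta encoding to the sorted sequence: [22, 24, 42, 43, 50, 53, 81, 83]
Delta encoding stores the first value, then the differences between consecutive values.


First value: 22
Deltas:
  24 - 22 = 2
  42 - 24 = 18
  43 - 42 = 1
  50 - 43 = 7
  53 - 50 = 3
  81 - 53 = 28
  83 - 81 = 2


Delta encoded: [22, 2, 18, 1, 7, 3, 28, 2]


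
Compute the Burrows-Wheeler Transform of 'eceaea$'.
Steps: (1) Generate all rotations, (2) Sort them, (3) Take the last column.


Rotations (sorted):
  0: $eceaea -> last char: a
  1: a$eceae -> last char: e
  2: aea$ece -> last char: e
  3: ceaea$e -> last char: e
  4: ea$ecea -> last char: a
  5: eaea$ec -> last char: c
  6: eceaea$ -> last char: $


BWT = aeeeac$


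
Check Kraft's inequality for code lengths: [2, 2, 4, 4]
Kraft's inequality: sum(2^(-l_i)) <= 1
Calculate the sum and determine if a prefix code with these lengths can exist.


Sum = 2^(-2) + 2^(-2) + 2^(-4) + 2^(-4)
    = 0.25 + 0.25 + 0.0625 + 0.0625
    = 10/16 = 0.625
Since 0.625 <= 1, Kraft's inequality IS satisfied.
A prefix code with these lengths CAN exist.

Kraft sum = 0.625. Satisfied.


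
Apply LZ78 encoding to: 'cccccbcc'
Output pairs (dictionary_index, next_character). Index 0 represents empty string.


LZ78 encoding steps:
Dictionary: {0: ''}
Step 1: w='' (idx 0), next='c' -> output (0, 'c'), add 'c' as idx 1
Step 2: w='c' (idx 1), next='c' -> output (1, 'c'), add 'cc' as idx 2
Step 3: w='cc' (idx 2), next='b' -> output (2, 'b'), add 'ccb' as idx 3
Step 4: w='cc' (idx 2), end of input -> output (2, '')


Encoded: [(0, 'c'), (1, 'c'), (2, 'b'), (2, '')]


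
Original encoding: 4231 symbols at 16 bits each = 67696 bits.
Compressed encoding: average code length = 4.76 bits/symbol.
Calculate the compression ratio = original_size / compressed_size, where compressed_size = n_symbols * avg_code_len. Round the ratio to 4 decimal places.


original_size = n_symbols * orig_bits = 4231 * 16 = 67696 bits
compressed_size = n_symbols * avg_code_len = 4231 * 4.76 = 20139.56 bits
ratio = original_size / compressed_size = 67696 / 20139.56 = 3.3613

Compression ratio = 3.3613


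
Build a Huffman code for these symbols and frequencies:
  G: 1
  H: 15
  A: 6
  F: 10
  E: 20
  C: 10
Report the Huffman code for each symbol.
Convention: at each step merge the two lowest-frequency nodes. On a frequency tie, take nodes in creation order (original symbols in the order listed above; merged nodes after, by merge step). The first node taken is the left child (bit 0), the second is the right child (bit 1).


Huffman tree construction:
Step 1: Merge G(1) + A(6) = 7
Step 2: Merge (G+A)(7) + F(10) = 17
Step 3: Merge C(10) + H(15) = 25
Step 4: Merge ((G+A)+F)(17) + E(20) = 37
Step 5: Merge (C+H)(25) + (((G+A)+F)+E)(37) = 62
Read each symbol's code off the tree from the root (left child = 0, right child = 1).

Codes:
  G: 1000 (length 4)
  H: 01 (length 2)
  A: 1001 (length 4)
  F: 101 (length 3)
  E: 11 (length 2)
  C: 00 (length 2)
Average code length: 148/62 = 2.3871 bits/symbol


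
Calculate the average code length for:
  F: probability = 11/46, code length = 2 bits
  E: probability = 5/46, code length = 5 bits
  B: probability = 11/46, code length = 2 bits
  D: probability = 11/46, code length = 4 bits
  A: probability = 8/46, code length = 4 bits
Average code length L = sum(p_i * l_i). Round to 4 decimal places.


Weighted contributions p_i * l_i:
  F: (11/46) * 2 = 22/46
  E: (5/46) * 5 = 25/46
  B: (11/46) * 2 = 22/46
  D: (11/46) * 4 = 44/46
  A: (8/46) * 4 = 32/46
Sum = (22 + 25 + 22 + 44 + 32)/46 = 145/46

L = 145/46 = 3.1522 bits/symbol


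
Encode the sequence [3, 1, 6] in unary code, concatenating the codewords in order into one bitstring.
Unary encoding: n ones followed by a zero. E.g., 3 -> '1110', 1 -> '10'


Encode each number as n ones followed by a terminating 0:
  3 -> 1110 (4 bits)
  1 -> 10 (2 bits)
  6 -> 1111110 (7 bits)
Total length = 4 + 2 + 7 = 13 bits.

Unary([3, 1, 6]) = 1110101111110 (13 bits)


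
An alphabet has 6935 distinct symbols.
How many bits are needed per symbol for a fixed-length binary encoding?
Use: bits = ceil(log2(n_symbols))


log2(6935) = 12.7597
Bracket: 2^12 = 4096 < 6935 <= 2^13 = 8192
So ceil(log2(6935)) = 13

bits = ceil(log2(6935)) = ceil(12.7597) = 13 bits


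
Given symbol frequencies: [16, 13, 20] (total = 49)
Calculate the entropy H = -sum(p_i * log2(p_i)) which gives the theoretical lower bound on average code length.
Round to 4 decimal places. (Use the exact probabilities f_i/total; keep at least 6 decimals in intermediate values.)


Per-symbol terms -p_i * log2(p_i) with p_i = f_i/49:
  p = 16/49 = 0.326531: log2(p) = -1.614710, -p*log2(p) = 0.527252
  p = 13/49 = 0.265306: log2(p) = -1.914270, -p*log2(p) = 0.507868
  p = 20/49 = 0.408163: log2(p) = -1.292782, -p*log2(p) = 0.527666
H = 0.527252 + 0.507868 + 0.527666 = 1.562786

H = 1.5628 bits/symbol


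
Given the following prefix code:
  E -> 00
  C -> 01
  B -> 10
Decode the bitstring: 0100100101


Decoding step by step:
Bits 01 -> C
Bits 00 -> E
Bits 10 -> B
Bits 01 -> C
Bits 01 -> C


Decoded message: CEBCC


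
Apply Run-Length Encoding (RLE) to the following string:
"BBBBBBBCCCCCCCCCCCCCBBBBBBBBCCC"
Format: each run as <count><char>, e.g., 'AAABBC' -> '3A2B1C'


Scanning runs left to right:
  i=0: run of 'B' x 7 -> '7B'
  i=7: run of 'C' x 13 -> '13C'
  i=20: run of 'B' x 8 -> '8B'
  i=28: run of 'C' x 3 -> '3C'

RLE = 7B13C8B3C


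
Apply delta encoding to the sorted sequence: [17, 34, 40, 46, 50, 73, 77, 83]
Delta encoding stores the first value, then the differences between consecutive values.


First value: 17
Deltas:
  34 - 17 = 17
  40 - 34 = 6
  46 - 40 = 6
  50 - 46 = 4
  73 - 50 = 23
  77 - 73 = 4
  83 - 77 = 6


Delta encoded: [17, 17, 6, 6, 4, 23, 4, 6]


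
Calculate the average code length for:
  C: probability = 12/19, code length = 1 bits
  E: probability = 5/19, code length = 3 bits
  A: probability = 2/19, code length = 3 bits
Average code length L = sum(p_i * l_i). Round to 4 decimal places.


Weighted contributions p_i * l_i:
  C: (12/19) * 1 = 12/19
  E: (5/19) * 3 = 15/19
  A: (2/19) * 3 = 6/19
Sum = (12 + 15 + 6)/19 = 33/19

L = 33/19 = 1.7368 bits/symbol


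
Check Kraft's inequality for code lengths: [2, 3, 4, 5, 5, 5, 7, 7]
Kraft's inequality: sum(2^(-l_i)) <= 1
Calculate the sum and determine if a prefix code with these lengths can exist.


Sum = 2^(-2) + 2^(-3) + 2^(-4) + 2^(-5) + 2^(-5) + 2^(-5) + 2^(-7) + 2^(-7)
    = 0.25 + 0.125 + 0.0625 + 0.03125 + 0.03125 + 0.03125 + 0.0078125 + 0.0078125
    = 70/128 = 0.546875
Since 0.546875 <= 1, Kraft's inequality IS satisfied.
A prefix code with these lengths CAN exist.

Kraft sum = 0.546875. Satisfied.


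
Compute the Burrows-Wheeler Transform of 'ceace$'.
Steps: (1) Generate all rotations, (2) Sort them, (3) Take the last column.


Rotations (sorted):
  0: $ceace -> last char: e
  1: ace$ce -> last char: e
  2: ce$cea -> last char: a
  3: ceace$ -> last char: $
  4: e$ceac -> last char: c
  5: eace$c -> last char: c


BWT = eea$cc


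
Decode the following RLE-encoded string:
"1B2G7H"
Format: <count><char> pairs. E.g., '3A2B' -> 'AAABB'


Expanding each <count><char> pair:
  1B -> 'B'
  2G -> 'GG'
  7H -> 'HHHHHHH'

Decoded = BGGHHHHHHH


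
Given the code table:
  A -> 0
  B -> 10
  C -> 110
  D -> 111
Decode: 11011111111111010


Decoding:
110 -> C
111 -> D
111 -> D
111 -> D
110 -> C
10 -> B


Result: CDDDCB


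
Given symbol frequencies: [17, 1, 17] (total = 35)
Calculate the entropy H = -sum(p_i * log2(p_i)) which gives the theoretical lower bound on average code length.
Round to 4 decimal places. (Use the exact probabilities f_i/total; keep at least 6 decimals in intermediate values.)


Per-symbol terms -p_i * log2(p_i) with p_i = f_i/35:
  p = 17/35 = 0.485714: log2(p) = -1.041820, -p*log2(p) = 0.506027
  p = 1/35 = 0.028571: log2(p) = -5.129283, -p*log2(p) = 0.146551
  p = 17/35 = 0.485714: log2(p) = -1.041820, -p*log2(p) = 0.506027
H = 0.506027 + 0.146551 + 0.506027 = 1.158605

H = 1.1586 bits/symbol


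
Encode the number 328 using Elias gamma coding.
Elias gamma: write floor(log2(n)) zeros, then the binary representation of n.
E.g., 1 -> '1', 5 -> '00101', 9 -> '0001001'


num_bits = floor(log2(328)) + 1 = 9
leading_zeros = num_bits - 1 = 8
binary(328) = 101001000

Elias gamma(328) = '00000000' + '101001000' = 00000000101001000 (17 bits)


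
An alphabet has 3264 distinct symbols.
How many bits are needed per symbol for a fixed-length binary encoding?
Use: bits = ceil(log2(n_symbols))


log2(3264) = 11.6724
Bracket: 2^11 = 2048 < 3264 <= 2^12 = 4096
So ceil(log2(3264)) = 12

bits = ceil(log2(3264)) = ceil(11.6724) = 12 bits


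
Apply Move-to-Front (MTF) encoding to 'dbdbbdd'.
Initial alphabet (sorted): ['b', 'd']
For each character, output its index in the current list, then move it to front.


MTF encoding:
'd': index 1 in ['b', 'd'] -> ['d', 'b']
'b': index 1 in ['d', 'b'] -> ['b', 'd']
'd': index 1 in ['b', 'd'] -> ['d', 'b']
'b': index 1 in ['d', 'b'] -> ['b', 'd']
'b': index 0 in ['b', 'd'] -> ['b', 'd']
'd': index 1 in ['b', 'd'] -> ['d', 'b']
'd': index 0 in ['d', 'b'] -> ['d', 'b']


Output: [1, 1, 1, 1, 0, 1, 0]


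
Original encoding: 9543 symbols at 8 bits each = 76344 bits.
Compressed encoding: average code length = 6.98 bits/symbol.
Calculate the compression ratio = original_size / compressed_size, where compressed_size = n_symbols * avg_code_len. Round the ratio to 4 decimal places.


original_size = n_symbols * orig_bits = 9543 * 8 = 76344 bits
compressed_size = n_symbols * avg_code_len = 9543 * 6.98 = 66610.14 bits
ratio = original_size / compressed_size = 76344 / 66610.14 = 1.1461

Compression ratio = 1.1461


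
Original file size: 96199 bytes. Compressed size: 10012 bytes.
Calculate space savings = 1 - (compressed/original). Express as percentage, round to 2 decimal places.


ratio = compressed/original = 10012/96199 = 0.104076
savings = 1 - ratio = 1 - 0.104076 = 0.895924
as a percentage: 0.895924 * 100 = 89.59%

Space savings = 1 - 10012/96199 = 89.59%


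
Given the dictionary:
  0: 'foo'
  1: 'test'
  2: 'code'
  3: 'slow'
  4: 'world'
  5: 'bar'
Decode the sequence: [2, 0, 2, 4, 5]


Look up each index in the dictionary:
  2 -> 'code'
  0 -> 'foo'
  2 -> 'code'
  4 -> 'world'
  5 -> 'bar'

Decoded: "code foo code world bar"


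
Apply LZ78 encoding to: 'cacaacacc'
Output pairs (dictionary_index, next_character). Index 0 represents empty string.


LZ78 encoding steps:
Dictionary: {0: ''}
Step 1: w='' (idx 0), next='c' -> output (0, 'c'), add 'c' as idx 1
Step 2: w='' (idx 0), next='a' -> output (0, 'a'), add 'a' as idx 2
Step 3: w='c' (idx 1), next='a' -> output (1, 'a'), add 'ca' as idx 3
Step 4: w='a' (idx 2), next='c' -> output (2, 'c'), add 'ac' as idx 4
Step 5: w='ac' (idx 4), next='c' -> output (4, 'c'), add 'acc' as idx 5


Encoded: [(0, 'c'), (0, 'a'), (1, 'a'), (2, 'c'), (4, 'c')]


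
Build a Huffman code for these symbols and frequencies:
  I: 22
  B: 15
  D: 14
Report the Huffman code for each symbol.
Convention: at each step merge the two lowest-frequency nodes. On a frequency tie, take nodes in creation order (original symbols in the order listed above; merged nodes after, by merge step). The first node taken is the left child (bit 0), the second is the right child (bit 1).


Huffman tree construction:
Step 1: Merge D(14) + B(15) = 29
Step 2: Merge I(22) + (D+B)(29) = 51
Read each symbol's code off the tree from the root (left child = 0, right child = 1).

Codes:
  I: 0 (length 1)
  B: 11 (length 2)
  D: 10 (length 2)
Average code length: 80/51 = 1.5686 bits/symbol


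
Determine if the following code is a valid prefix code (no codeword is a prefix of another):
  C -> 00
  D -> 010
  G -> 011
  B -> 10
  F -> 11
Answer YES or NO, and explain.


Checking each pair (does one codeword prefix another?):
  C='00' vs D='010': no prefix
  C='00' vs G='011': no prefix
  C='00' vs B='10': no prefix
  C='00' vs F='11': no prefix
  D='010' vs C='00': no prefix
  D='010' vs G='011': no prefix
  D='010' vs B='10': no prefix
  D='010' vs F='11': no prefix
  G='011' vs C='00': no prefix
  G='011' vs D='010': no prefix
  G='011' vs B='10': no prefix
  G='011' vs F='11': no prefix
  B='10' vs C='00': no prefix
  B='10' vs D='010': no prefix
  B='10' vs G='011': no prefix
  B='10' vs F='11': no prefix
  F='11' vs C='00': no prefix
  F='11' vs D='010': no prefix
  F='11' vs G='011': no prefix
  F='11' vs B='10': no prefix
No violation found over all pairs.

YES -- this is a valid prefix code. No codeword is a prefix of any other codeword.


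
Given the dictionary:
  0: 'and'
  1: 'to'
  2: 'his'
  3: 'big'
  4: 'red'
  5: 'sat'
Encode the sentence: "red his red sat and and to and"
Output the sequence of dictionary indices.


Look up each word in the dictionary:
  'red' -> 4
  'his' -> 2
  'red' -> 4
  'sat' -> 5
  'and' -> 0
  'and' -> 0
  'to' -> 1
  'and' -> 0

Encoded: [4, 2, 4, 5, 0, 0, 1, 0]


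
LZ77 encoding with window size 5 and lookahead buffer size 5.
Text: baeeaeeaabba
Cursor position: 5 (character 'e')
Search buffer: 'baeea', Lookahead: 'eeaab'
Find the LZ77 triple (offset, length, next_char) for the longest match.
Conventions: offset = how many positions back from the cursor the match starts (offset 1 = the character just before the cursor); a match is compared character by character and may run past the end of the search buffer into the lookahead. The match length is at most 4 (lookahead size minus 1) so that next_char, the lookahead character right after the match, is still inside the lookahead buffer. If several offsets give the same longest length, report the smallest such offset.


Try each offset into the search buffer:
  offset=1 (pos 4, char 'a'): match length 0
  offset=2 (pos 3, char 'e'): match length 1
  offset=3 (pos 2, char 'e'): match length 3
  offset=4 (pos 1, char 'a'): match length 0
  offset=5 (pos 0, char 'b'): match length 0
Longest match has length 3 at offset 3.
next_char = character at position 5 + 3 = 8 -> 'a'

Best match: offset=3, length=3 (matching 'eea' starting at position 2)
LZ77 triple: (3, 3, 'a')


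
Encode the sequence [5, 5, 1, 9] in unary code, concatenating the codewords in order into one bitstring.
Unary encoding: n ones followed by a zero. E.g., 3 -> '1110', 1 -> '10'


Encode each number as n ones followed by a terminating 0:
  5 -> 111110 (6 bits)
  5 -> 111110 (6 bits)
  1 -> 10 (2 bits)
  9 -> 1111111110 (10 bits)
Total length = 6 + 6 + 2 + 10 = 24 bits.

Unary([5, 5, 1, 9]) = 111110111110101111111110 (24 bits)


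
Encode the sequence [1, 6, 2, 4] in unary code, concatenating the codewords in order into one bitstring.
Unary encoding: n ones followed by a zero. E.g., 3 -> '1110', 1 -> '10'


Encode each number as n ones followed by a terminating 0:
  1 -> 10 (2 bits)
  6 -> 1111110 (7 bits)
  2 -> 110 (3 bits)
  4 -> 11110 (5 bits)
Total length = 2 + 7 + 3 + 5 = 17 bits.

Unary([1, 6, 2, 4]) = 10111111011011110 (17 bits)


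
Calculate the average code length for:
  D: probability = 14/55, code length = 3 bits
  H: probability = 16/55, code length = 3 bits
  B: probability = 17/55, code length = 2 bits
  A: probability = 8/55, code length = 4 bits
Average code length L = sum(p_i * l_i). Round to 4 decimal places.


Weighted contributions p_i * l_i:
  D: (14/55) * 3 = 42/55
  H: (16/55) * 3 = 48/55
  B: (17/55) * 2 = 34/55
  A: (8/55) * 4 = 32/55
Sum = (42 + 48 + 34 + 32)/55 = 156/55

L = 156/55 = 2.8364 bits/symbol


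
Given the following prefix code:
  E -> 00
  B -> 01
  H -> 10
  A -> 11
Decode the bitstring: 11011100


Decoding step by step:
Bits 11 -> A
Bits 01 -> B
Bits 11 -> A
Bits 00 -> E


Decoded message: ABAE


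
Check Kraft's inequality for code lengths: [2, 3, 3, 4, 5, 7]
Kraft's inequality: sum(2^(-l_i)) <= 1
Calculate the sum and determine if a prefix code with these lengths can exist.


Sum = 2^(-2) + 2^(-3) + 2^(-3) + 2^(-4) + 2^(-5) + 2^(-7)
    = 0.25 + 0.125 + 0.125 + 0.0625 + 0.03125 + 0.0078125
    = 77/128 = 0.6015625
Since 0.6015625 <= 1, Kraft's inequality IS satisfied.
A prefix code with these lengths CAN exist.

Kraft sum = 0.6015625. Satisfied.


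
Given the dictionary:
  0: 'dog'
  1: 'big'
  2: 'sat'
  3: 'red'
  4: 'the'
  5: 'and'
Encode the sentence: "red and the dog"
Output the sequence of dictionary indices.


Look up each word in the dictionary:
  'red' -> 3
  'and' -> 5
  'the' -> 4
  'dog' -> 0

Encoded: [3, 5, 4, 0]


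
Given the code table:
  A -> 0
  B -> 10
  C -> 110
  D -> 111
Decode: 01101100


Decoding:
0 -> A
110 -> C
110 -> C
0 -> A


Result: ACCA


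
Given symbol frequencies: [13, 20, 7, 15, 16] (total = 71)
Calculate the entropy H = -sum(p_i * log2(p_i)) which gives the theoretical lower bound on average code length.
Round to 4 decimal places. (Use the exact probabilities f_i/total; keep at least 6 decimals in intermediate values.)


Per-symbol terms -p_i * log2(p_i) with p_i = f_i/71:
  p = 13/71 = 0.183099: log2(p) = -2.449307, -p*log2(p) = 0.448465
  p = 20/71 = 0.281690: log2(p) = -1.827819, -p*log2(p) = 0.514879
  p = 7/71 = 0.098592: log2(p) = -3.342392, -p*log2(p) = 0.329532
  p = 15/71 = 0.211268: log2(p) = -2.242857, -p*log2(p) = 0.473843
  p = 16/71 = 0.225352: log2(p) = -2.149747, -p*log2(p) = 0.484450
H = 0.448465 + 0.514879 + 0.329532 + 0.473843 + 0.484450 = 2.251169

H = 2.2512 bits/symbol


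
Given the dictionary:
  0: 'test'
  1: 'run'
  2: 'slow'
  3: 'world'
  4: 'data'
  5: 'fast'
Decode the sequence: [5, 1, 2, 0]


Look up each index in the dictionary:
  5 -> 'fast'
  1 -> 'run'
  2 -> 'slow'
  0 -> 'test'

Decoded: "fast run slow test"


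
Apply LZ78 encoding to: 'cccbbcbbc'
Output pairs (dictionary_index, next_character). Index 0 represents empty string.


LZ78 encoding steps:
Dictionary: {0: ''}
Step 1: w='' (idx 0), next='c' -> output (0, 'c'), add 'c' as idx 1
Step 2: w='c' (idx 1), next='c' -> output (1, 'c'), add 'cc' as idx 2
Step 3: w='' (idx 0), next='b' -> output (0, 'b'), add 'b' as idx 3
Step 4: w='b' (idx 3), next='c' -> output (3, 'c'), add 'bc' as idx 4
Step 5: w='b' (idx 3), next='b' -> output (3, 'b'), add 'bb' as idx 5
Step 6: w='c' (idx 1), end of input -> output (1, '')


Encoded: [(0, 'c'), (1, 'c'), (0, 'b'), (3, 'c'), (3, 'b'), (1, '')]


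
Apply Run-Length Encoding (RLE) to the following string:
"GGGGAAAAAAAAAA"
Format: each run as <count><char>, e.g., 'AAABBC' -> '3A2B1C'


Scanning runs left to right:
  i=0: run of 'G' x 4 -> '4G'
  i=4: run of 'A' x 10 -> '10A'

RLE = 4G10A


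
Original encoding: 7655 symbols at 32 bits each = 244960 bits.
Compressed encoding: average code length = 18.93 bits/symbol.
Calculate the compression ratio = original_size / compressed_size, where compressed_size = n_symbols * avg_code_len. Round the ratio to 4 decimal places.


original_size = n_symbols * orig_bits = 7655 * 32 = 244960 bits
compressed_size = n_symbols * avg_code_len = 7655 * 18.93 = 144909.15 bits
ratio = original_size / compressed_size = 244960 / 144909.15 = 1.6904

Compression ratio = 1.6904


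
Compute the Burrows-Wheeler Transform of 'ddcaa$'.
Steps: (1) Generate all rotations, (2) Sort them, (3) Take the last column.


Rotations (sorted):
  0: $ddcaa -> last char: a
  1: a$ddca -> last char: a
  2: aa$ddc -> last char: c
  3: caa$dd -> last char: d
  4: dcaa$d -> last char: d
  5: ddcaa$ -> last char: $


BWT = aacdd$


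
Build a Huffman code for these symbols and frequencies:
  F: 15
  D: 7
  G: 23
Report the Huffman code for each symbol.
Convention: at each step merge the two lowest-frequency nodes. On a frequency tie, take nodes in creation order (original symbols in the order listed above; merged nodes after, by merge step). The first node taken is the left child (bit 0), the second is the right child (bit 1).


Huffman tree construction:
Step 1: Merge D(7) + F(15) = 22
Step 2: Merge (D+F)(22) + G(23) = 45
Read each symbol's code off the tree from the root (left child = 0, right child = 1).

Codes:
  F: 01 (length 2)
  D: 00 (length 2)
  G: 1 (length 1)
Average code length: 67/45 = 1.4889 bits/symbol


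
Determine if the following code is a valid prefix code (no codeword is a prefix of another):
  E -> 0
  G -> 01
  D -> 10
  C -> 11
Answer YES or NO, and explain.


Checking each pair (does one codeword prefix another?):
  E='0' vs G='01': prefix -- VIOLATION

NO -- this is NOT a valid prefix code. E (0) is a prefix of G (01).


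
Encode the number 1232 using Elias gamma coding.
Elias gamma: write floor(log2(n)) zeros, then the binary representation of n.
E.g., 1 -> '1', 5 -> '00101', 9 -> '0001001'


num_bits = floor(log2(1232)) + 1 = 11
leading_zeros = num_bits - 1 = 10
binary(1232) = 10011010000

Elias gamma(1232) = '0000000000' + '10011010000' = 000000000010011010000 (21 bits)


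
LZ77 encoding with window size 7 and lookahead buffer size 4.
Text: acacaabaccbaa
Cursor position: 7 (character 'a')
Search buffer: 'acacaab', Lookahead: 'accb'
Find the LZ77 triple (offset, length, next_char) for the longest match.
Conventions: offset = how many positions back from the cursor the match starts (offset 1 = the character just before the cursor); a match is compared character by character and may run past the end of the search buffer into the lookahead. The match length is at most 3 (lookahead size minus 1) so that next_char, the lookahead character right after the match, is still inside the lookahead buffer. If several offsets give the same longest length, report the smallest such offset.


Try each offset into the search buffer:
  offset=1 (pos 6, char 'b'): match length 0
  offset=2 (pos 5, char 'a'): match length 1
  offset=3 (pos 4, char 'a'): match length 1
  offset=4 (pos 3, char 'c'): match length 0
  offset=5 (pos 2, char 'a'): match length 2
  offset=6 (pos 1, char 'c'): match length 0
  offset=7 (pos 0, char 'a'): match length 2
Longest match has length 2, found at offsets 5, 7; take the smallest, offset 5.
next_char = character at position 7 + 2 = 9 -> 'c'

Best match: offset=5, length=2 (matching 'ac' starting at position 2)
LZ77 triple: (5, 2, 'c')


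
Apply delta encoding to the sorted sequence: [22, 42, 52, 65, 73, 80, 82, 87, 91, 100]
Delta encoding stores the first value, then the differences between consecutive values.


First value: 22
Deltas:
  42 - 22 = 20
  52 - 42 = 10
  65 - 52 = 13
  73 - 65 = 8
  80 - 73 = 7
  82 - 80 = 2
  87 - 82 = 5
  91 - 87 = 4
  100 - 91 = 9


Delta encoded: [22, 20, 10, 13, 8, 7, 2, 5, 4, 9]


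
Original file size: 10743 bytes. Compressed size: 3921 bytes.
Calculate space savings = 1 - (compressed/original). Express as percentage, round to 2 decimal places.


ratio = compressed/original = 3921/10743 = 0.364982
savings = 1 - ratio = 1 - 0.364982 = 0.635018
as a percentage: 0.635018 * 100 = 63.5%

Space savings = 1 - 3921/10743 = 63.5%


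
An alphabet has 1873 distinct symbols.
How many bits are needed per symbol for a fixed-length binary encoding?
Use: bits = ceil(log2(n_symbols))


log2(1873) = 10.8711
Bracket: 2^10 = 1024 < 1873 <= 2^11 = 2048
So ceil(log2(1873)) = 11

bits = ceil(log2(1873)) = ceil(10.8711) = 11 bits


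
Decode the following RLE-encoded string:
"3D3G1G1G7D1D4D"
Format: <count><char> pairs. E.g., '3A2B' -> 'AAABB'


Expanding each <count><char> pair:
  3D -> 'DDD'
  3G -> 'GGG'
  1G -> 'G'
  1G -> 'G'
  7D -> 'DDDDDDD'
  1D -> 'D'
  4D -> 'DDDD'

Decoded = DDDGGGGGDDDDDDDDDDDD


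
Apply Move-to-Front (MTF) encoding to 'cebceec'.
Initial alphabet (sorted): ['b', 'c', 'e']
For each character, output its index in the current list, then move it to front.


MTF encoding:
'c': index 1 in ['b', 'c', 'e'] -> ['c', 'b', 'e']
'e': index 2 in ['c', 'b', 'e'] -> ['e', 'c', 'b']
'b': index 2 in ['e', 'c', 'b'] -> ['b', 'e', 'c']
'c': index 2 in ['b', 'e', 'c'] -> ['c', 'b', 'e']
'e': index 2 in ['c', 'b', 'e'] -> ['e', 'c', 'b']
'e': index 0 in ['e', 'c', 'b'] -> ['e', 'c', 'b']
'c': index 1 in ['e', 'c', 'b'] -> ['c', 'e', 'b']


Output: [1, 2, 2, 2, 2, 0, 1]


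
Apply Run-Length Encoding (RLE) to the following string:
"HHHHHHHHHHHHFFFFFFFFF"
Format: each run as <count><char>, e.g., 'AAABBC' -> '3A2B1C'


Scanning runs left to right:
  i=0: run of 'H' x 12 -> '12H'
  i=12: run of 'F' x 9 -> '9F'

RLE = 12H9F


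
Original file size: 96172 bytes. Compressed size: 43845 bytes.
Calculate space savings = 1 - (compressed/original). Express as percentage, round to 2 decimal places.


ratio = compressed/original = 43845/96172 = 0.455902
savings = 1 - ratio = 1 - 0.455902 = 0.544098
as a percentage: 0.544098 * 100 = 54.41%

Space savings = 1 - 43845/96172 = 54.41%


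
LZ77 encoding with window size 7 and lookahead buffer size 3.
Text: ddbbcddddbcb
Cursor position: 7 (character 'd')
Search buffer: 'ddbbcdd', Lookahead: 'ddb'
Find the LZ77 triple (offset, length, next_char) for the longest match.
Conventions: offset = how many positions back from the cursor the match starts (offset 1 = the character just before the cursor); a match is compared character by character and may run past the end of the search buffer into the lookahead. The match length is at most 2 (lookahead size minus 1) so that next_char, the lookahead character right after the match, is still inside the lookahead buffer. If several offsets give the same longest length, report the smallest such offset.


Try each offset into the search buffer:
  offset=1 (pos 6, char 'd'): match length 2
  offset=2 (pos 5, char 'd'): match length 2
  offset=3 (pos 4, char 'c'): match length 0
  offset=4 (pos 3, char 'b'): match length 0
  offset=5 (pos 2, char 'b'): match length 0
  offset=6 (pos 1, char 'd'): match length 1
  offset=7 (pos 0, char 'd'): match length 2
Longest match has length 2, found at offsets 1, 2, 7; take the smallest, offset 1.
next_char = character at position 7 + 2 = 9 -> 'b'

Best match: offset=1, length=2 (matching 'dd' starting at position 6)
LZ77 triple: (1, 2, 'b')


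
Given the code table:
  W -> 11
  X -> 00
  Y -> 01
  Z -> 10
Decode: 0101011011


Decoding:
01 -> Y
01 -> Y
01 -> Y
10 -> Z
11 -> W


Result: YYYZW


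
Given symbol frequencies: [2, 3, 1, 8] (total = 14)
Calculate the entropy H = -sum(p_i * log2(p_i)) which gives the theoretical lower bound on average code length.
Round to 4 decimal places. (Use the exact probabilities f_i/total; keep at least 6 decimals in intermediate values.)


Per-symbol terms -p_i * log2(p_i) with p_i = f_i/14:
  p = 2/14 = 0.142857: log2(p) = -2.807355, -p*log2(p) = 0.401051
  p = 3/14 = 0.214286: log2(p) = -2.222392, -p*log2(p) = 0.476227
  p = 1/14 = 0.071429: log2(p) = -3.807355, -p*log2(p) = 0.271954
  p = 8/14 = 0.571429: log2(p) = -0.807355, -p*log2(p) = 0.461346
H = 0.401051 + 0.476227 + 0.271954 + 0.461346 = 1.610578

H = 1.6106 bits/symbol


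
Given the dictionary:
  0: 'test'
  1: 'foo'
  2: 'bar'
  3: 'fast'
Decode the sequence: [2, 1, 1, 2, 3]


Look up each index in the dictionary:
  2 -> 'bar'
  1 -> 'foo'
  1 -> 'foo'
  2 -> 'bar'
  3 -> 'fast'

Decoded: "bar foo foo bar fast"


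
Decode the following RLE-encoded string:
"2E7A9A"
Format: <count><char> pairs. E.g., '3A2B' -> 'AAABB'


Expanding each <count><char> pair:
  2E -> 'EE'
  7A -> 'AAAAAAA'
  9A -> 'AAAAAAAAA'

Decoded = EEAAAAAAAAAAAAAAAA


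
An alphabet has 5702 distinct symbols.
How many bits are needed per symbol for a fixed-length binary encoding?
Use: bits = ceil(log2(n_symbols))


log2(5702) = 12.4773
Bracket: 2^12 = 4096 < 5702 <= 2^13 = 8192
So ceil(log2(5702)) = 13

bits = ceil(log2(5702)) = ceil(12.4773) = 13 bits


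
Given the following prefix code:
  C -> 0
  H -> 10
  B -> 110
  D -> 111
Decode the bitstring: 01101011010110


Decoding step by step:
Bits 0 -> C
Bits 110 -> B
Bits 10 -> H
Bits 110 -> B
Bits 10 -> H
Bits 110 -> B


Decoded message: CBHBHB


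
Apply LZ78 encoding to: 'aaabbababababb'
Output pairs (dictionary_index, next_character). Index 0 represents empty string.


LZ78 encoding steps:
Dictionary: {0: ''}
Step 1: w='' (idx 0), next='a' -> output (0, 'a'), add 'a' as idx 1
Step 2: w='a' (idx 1), next='a' -> output (1, 'a'), add 'aa' as idx 2
Step 3: w='' (idx 0), next='b' -> output (0, 'b'), add 'b' as idx 3
Step 4: w='b' (idx 3), next='a' -> output (3, 'a'), add 'ba' as idx 4
Step 5: w='ba' (idx 4), next='b' -> output (4, 'b'), add 'bab' as idx 5
Step 6: w='a' (idx 1), next='b' -> output (1, 'b'), add 'ab' as idx 6
Step 7: w='ab' (idx 6), next='b' -> output (6, 'b'), add 'abb' as idx 7


Encoded: [(0, 'a'), (1, 'a'), (0, 'b'), (3, 'a'), (4, 'b'), (1, 'b'), (6, 'b')]


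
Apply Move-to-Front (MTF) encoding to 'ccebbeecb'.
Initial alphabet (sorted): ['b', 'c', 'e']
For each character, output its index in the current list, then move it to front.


MTF encoding:
'c': index 1 in ['b', 'c', 'e'] -> ['c', 'b', 'e']
'c': index 0 in ['c', 'b', 'e'] -> ['c', 'b', 'e']
'e': index 2 in ['c', 'b', 'e'] -> ['e', 'c', 'b']
'b': index 2 in ['e', 'c', 'b'] -> ['b', 'e', 'c']
'b': index 0 in ['b', 'e', 'c'] -> ['b', 'e', 'c']
'e': index 1 in ['b', 'e', 'c'] -> ['e', 'b', 'c']
'e': index 0 in ['e', 'b', 'c'] -> ['e', 'b', 'c']
'c': index 2 in ['e', 'b', 'c'] -> ['c', 'e', 'b']
'b': index 2 in ['c', 'e', 'b'] -> ['b', 'c', 'e']


Output: [1, 0, 2, 2, 0, 1, 0, 2, 2]


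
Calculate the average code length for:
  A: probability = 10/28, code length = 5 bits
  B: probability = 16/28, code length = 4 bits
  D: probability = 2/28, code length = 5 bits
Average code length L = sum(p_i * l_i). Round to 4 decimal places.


Weighted contributions p_i * l_i:
  A: (10/28) * 5 = 50/28
  B: (16/28) * 4 = 64/28
  D: (2/28) * 5 = 10/28
Sum = (50 + 64 + 10)/28 = 124/28

L = 124/28 = 4.4286 bits/symbol


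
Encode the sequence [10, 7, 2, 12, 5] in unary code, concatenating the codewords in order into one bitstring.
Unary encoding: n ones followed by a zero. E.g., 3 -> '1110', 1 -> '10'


Encode each number as n ones followed by a terminating 0:
  10 -> 11111111110 (11 bits)
  7 -> 11111110 (8 bits)
  2 -> 110 (3 bits)
  12 -> 1111111111110 (13 bits)
  5 -> 111110 (6 bits)
Total length = 11 + 8 + 3 + 13 + 6 = 41 bits.

Unary([10, 7, 2, 12, 5]) = 11111111110111111101101111111111110111110 (41 bits)


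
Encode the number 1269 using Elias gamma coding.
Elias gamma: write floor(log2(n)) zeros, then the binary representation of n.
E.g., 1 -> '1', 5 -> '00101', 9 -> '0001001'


num_bits = floor(log2(1269)) + 1 = 11
leading_zeros = num_bits - 1 = 10
binary(1269) = 10011110101

Elias gamma(1269) = '0000000000' + '10011110101' = 000000000010011110101 (21 bits)


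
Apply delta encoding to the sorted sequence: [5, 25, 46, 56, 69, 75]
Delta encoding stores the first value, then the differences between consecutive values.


First value: 5
Deltas:
  25 - 5 = 20
  46 - 25 = 21
  56 - 46 = 10
  69 - 56 = 13
  75 - 69 = 6


Delta encoded: [5, 20, 21, 10, 13, 6]


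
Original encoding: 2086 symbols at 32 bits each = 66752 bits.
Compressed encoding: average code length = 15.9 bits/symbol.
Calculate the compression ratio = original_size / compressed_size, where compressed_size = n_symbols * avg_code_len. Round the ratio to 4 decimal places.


original_size = n_symbols * orig_bits = 2086 * 32 = 66752 bits
compressed_size = n_symbols * avg_code_len = 2086 * 15.9 = 33167.4 bits
ratio = original_size / compressed_size = 66752 / 33167.4 = 2.0126

Compression ratio = 2.0126


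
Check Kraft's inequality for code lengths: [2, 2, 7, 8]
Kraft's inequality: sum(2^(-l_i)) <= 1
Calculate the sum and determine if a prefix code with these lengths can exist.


Sum = 2^(-2) + 2^(-2) + 2^(-7) + 2^(-8)
    = 0.25 + 0.25 + 0.0078125 + 0.00390625
    = 131/256 = 0.51171875
Since 0.51171875 <= 1, Kraft's inequality IS satisfied.
A prefix code with these lengths CAN exist.

Kraft sum = 0.51171875. Satisfied.


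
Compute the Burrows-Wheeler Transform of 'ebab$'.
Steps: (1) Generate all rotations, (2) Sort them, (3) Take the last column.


Rotations (sorted):
  0: $ebab -> last char: b
  1: ab$eb -> last char: b
  2: b$eba -> last char: a
  3: bab$e -> last char: e
  4: ebab$ -> last char: $


BWT = bbae$


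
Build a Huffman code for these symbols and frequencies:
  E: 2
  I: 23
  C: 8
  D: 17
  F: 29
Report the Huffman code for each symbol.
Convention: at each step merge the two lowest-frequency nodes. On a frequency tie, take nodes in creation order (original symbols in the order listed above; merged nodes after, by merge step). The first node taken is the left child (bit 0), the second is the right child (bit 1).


Huffman tree construction:
Step 1: Merge E(2) + C(8) = 10
Step 2: Merge (E+C)(10) + D(17) = 27
Step 3: Merge I(23) + ((E+C)+D)(27) = 50
Step 4: Merge F(29) + (I+((E+C)+D))(50) = 79
Read each symbol's code off the tree from the root (left child = 0, right child = 1).

Codes:
  E: 1100 (length 4)
  I: 10 (length 2)
  C: 1101 (length 4)
  D: 111 (length 3)
  F: 0 (length 1)
Average code length: 166/79 = 2.1013 bits/symbol


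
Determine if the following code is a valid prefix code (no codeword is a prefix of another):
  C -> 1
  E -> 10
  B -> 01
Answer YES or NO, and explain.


Checking each pair (does one codeword prefix another?):
  C='1' vs E='10': prefix -- VIOLATION

NO -- this is NOT a valid prefix code. C (1) is a prefix of E (10).


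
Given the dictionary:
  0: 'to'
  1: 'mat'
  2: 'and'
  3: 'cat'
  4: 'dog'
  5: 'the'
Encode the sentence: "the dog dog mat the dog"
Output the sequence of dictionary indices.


Look up each word in the dictionary:
  'the' -> 5
  'dog' -> 4
  'dog' -> 4
  'mat' -> 1
  'the' -> 5
  'dog' -> 4

Encoded: [5, 4, 4, 1, 5, 4]


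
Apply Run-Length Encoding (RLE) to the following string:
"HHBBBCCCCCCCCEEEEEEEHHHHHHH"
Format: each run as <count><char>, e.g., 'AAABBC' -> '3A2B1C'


Scanning runs left to right:
  i=0: run of 'H' x 2 -> '2H'
  i=2: run of 'B' x 3 -> '3B'
  i=5: run of 'C' x 8 -> '8C'
  i=13: run of 'E' x 7 -> '7E'
  i=20: run of 'H' x 7 -> '7H'

RLE = 2H3B8C7E7H


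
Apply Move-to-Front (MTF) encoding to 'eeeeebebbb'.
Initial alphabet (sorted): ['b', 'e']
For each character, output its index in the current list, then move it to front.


MTF encoding:
'e': index 1 in ['b', 'e'] -> ['e', 'b']
'e': index 0 in ['e', 'b'] -> ['e', 'b']
'e': index 0 in ['e', 'b'] -> ['e', 'b']
'e': index 0 in ['e', 'b'] -> ['e', 'b']
'e': index 0 in ['e', 'b'] -> ['e', 'b']
'b': index 1 in ['e', 'b'] -> ['b', 'e']
'e': index 1 in ['b', 'e'] -> ['e', 'b']
'b': index 1 in ['e', 'b'] -> ['b', 'e']
'b': index 0 in ['b', 'e'] -> ['b', 'e']
'b': index 0 in ['b', 'e'] -> ['b', 'e']


Output: [1, 0, 0, 0, 0, 1, 1, 1, 0, 0]


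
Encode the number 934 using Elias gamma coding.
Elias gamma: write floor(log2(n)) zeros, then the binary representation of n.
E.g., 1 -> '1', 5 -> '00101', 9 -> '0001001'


num_bits = floor(log2(934)) + 1 = 10
leading_zeros = num_bits - 1 = 9
binary(934) = 1110100110

Elias gamma(934) = '000000000' + '1110100110' = 0000000001110100110 (19 bits)


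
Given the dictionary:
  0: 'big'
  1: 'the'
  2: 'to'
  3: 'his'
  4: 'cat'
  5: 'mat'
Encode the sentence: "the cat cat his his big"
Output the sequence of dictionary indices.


Look up each word in the dictionary:
  'the' -> 1
  'cat' -> 4
  'cat' -> 4
  'his' -> 3
  'his' -> 3
  'big' -> 0

Encoded: [1, 4, 4, 3, 3, 0]
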